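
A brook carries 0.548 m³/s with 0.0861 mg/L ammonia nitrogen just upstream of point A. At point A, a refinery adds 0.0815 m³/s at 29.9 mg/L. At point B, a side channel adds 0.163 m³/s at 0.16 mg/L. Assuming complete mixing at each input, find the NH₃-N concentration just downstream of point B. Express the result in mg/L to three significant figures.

3.17 mg/L

After input A: C = (0.548·0.0861 + 0.0815·29.9) / 0.6295 = 3.946 mg/L.
After input B: C = (0.6295·3.946 + 0.163·0.16) / 0.7925 = 3.167 mg/L.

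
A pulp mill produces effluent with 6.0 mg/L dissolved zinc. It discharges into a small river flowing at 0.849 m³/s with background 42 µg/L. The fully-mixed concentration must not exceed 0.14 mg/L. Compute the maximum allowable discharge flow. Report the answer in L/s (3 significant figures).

42 µg/L = 0.042 mg/L.
Mass balance at complete mixing: C_std·(Q_w + Q_r) = Q_w·C_e + Q_r·C_b.
Rearranging, Q_w = Q_r·(C_std − C_b)/(C_e − C_std) = 0.849·(0.14 − 0.042) / (6 − 0.14) = 0.0142 m³/s.
= 14.2 L/s.

14.2 L/s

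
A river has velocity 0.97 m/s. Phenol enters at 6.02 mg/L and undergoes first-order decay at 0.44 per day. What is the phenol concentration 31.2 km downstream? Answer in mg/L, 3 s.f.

5.11 mg/L

Travel time t = 31.2 km / 0.97 m/s = 3.12e+04/0.97 = 3.216e+04 s = 0.3723 d.
First-order decay: C = 6.02·exp(−0.44·0.3723) = 6.02·0.8489 = 5.11 mg/L.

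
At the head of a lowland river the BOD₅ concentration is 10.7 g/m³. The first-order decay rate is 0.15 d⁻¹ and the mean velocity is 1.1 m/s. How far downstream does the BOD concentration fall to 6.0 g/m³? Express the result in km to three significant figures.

367 km

From C = C₀·e^(−kt), t = ln(C₀/C)/k = ln(10.7/6.0)/0.15 = 0.5785/0.15 = 3.857 d.
Distance = v·t = 1.1 m/s × 3.332e+05 s = 3.665e+05 m = 366.5 km.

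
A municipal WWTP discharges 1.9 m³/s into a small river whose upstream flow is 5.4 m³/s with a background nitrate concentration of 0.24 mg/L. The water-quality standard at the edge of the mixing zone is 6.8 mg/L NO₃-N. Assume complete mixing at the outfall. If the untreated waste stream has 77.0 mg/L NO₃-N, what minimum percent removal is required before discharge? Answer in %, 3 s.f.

67.0 %

Mass balance: 6.8·7.3 = 1.9·Cₑ + 5.4·0.24.
Cₑ = (49.64 − 1.296) / 1.9 = 25.44 mg/L.
Required removal = 1 − 25.44/77.0 = 66.96 %.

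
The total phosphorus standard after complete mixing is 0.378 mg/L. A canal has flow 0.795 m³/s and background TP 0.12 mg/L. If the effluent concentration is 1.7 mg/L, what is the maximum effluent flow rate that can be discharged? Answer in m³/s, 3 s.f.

0.155 m³/s

Mass balance at complete mixing: C_std·(Q_w + Q_r) = Q_w·C_e + Q_r·C_b.
Rearranging, Q_w = Q_r·(C_std − C_b)/(C_e − C_std) = 0.795·(0.378 − 0.12) / (1.7 − 0.378) = 0.1552 m³/s.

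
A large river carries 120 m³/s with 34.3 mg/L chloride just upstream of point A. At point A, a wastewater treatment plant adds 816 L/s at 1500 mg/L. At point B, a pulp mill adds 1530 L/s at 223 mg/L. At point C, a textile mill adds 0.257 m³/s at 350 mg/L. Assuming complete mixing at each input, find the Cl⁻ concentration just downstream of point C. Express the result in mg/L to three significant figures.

47.1 mg/L

816 L/s = 0.816 m³/s.
After input A: C = (120·34.3 + 0.816·1500) / 120.8 = 44.2 mg/L.
1530 L/s = 1.53 m³/s.
After input B: C = (120.8·44.2 + 1.53·223) / 122.3 = 46.44 mg/L.
After input C: C = (122.3·46.44 + 0.257·350) / 122.6 = 47.07 mg/L.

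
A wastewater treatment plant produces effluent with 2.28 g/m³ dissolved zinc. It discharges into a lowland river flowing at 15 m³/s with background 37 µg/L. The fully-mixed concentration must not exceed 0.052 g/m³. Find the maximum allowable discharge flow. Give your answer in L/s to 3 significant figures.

101 L/s

37 µg/L = 0.037 mg/L.
Mass balance at complete mixing: C_std·(Q_w + Q_r) = Q_w·C_e + Q_r·C_b.
Rearranging, Q_w = Q_r·(C_std − C_b)/(C_e − C_std) = 15·(0.052 − 0.037) / (2.28 − 0.052) = 0.101 m³/s.
= 101 L/s.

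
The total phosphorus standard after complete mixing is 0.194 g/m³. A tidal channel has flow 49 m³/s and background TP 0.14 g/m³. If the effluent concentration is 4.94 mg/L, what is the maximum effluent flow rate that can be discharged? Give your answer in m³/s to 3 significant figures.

Mass balance at complete mixing: C_std·(Q_w + Q_r) = Q_w·C_e + Q_r·C_b.
Rearranging, Q_w = Q_r·(C_std − C_b)/(C_e − C_std) = 49·(0.194 − 0.14) / (4.94 − 0.194) = 0.5575 m³/s.

0.558 m³/s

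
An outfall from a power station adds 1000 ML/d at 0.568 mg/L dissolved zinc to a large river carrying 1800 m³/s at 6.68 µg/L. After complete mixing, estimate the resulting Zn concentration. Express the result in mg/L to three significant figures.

0.0103 mg/L

1000 ML/d = 11.57 m³/s.
6.68 µg/L = 0.00668 mg/L.
Conservation of mass across the mixing zone: C = (11.57·0.568 + 1800·0.00668) / (11.57 + 1800) = 18.6/1812 = 0.01027 mg/L.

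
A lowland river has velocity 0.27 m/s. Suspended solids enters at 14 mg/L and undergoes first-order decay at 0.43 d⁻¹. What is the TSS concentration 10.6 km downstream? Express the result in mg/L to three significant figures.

Travel time t = 10.6 km / 0.27 m/s = 1.06e+04/0.27 = 3.926e+04 s = 0.4544 d.
First-order decay: C = 14·exp(−0.43·0.4544) = 14·0.8225 = 11.52 mg/L.

11.5 mg/L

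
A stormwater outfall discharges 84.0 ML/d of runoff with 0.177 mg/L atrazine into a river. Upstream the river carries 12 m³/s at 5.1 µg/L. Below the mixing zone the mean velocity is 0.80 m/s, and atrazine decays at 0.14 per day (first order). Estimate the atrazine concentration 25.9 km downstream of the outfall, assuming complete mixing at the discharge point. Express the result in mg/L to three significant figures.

84.0 ML/d = 0.9722 m³/s.
5.1 µg/L = 0.0051 mg/L.
After complete mixing, C₀ = (0.9722·0.177 + 12·0.0051) / 12.97 = 0.01798 mg/L.
Travel time t = 2.59e+04 m / 0.80 m/s = 3.238e+04 s = 0.3747 d.
C = 0.01798·exp(−0.14·0.3747) = 0.01798·0.9489 = 0.01706 mg/L.

0.0171 mg/L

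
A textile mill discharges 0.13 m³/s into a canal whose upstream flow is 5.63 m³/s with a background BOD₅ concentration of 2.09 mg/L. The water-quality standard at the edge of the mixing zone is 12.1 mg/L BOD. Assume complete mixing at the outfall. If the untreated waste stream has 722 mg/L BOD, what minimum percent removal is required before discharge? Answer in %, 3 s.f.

Mass balance: 12.1·5.76 = 0.13·Cₑ + 5.63·2.09.
Cₑ = (69.7 − 11.77) / 0.13 = 445.6 mg/L.
Required removal = 1 − 445.6/722 = 38.28 %.

38.3 %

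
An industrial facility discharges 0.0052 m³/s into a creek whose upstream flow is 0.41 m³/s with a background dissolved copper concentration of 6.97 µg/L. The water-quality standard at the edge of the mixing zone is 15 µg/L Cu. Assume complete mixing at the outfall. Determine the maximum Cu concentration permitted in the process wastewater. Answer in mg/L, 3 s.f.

6.97 µg/L = 0.00697 mg/L.
15 µg/L = 0.015 mg/L.
Mass balance: 0.015·0.4152 = 0.0052·Cₑ + 0.41·0.00697.
Cₑ = (0.006228 − 0.002858) / 0.0052 = 0.6481 mg/L.

0.648 mg/L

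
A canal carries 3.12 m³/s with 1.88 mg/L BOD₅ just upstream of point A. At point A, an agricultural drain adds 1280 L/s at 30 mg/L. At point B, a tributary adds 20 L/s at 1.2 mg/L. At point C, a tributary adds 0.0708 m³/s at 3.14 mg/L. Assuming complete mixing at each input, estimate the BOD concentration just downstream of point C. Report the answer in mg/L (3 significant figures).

9.91 mg/L

1280 L/s = 1.28 m³/s.
After input A: C = (3.12·1.88 + 1.28·30) / 4.4 = 10.06 mg/L.
20 L/s = 0.02 m³/s.
After input B: C = (4.4·10.06 + 0.02·1.2) / 4.42 = 10.02 mg/L.
After input C: C = (4.42·10.02 + 0.0708·3.14) / 4.491 = 9.912 mg/L.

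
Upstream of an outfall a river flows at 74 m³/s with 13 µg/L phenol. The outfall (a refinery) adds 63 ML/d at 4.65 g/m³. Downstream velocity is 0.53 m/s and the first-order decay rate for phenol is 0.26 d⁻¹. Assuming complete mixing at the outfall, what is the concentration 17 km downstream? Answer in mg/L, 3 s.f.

0.0529 mg/L

63 ML/d = 0.7292 m³/s.
13 µg/L = 0.013 mg/L.
After complete mixing, C₀ = (0.7292·4.65 + 74·0.013) / 74.73 = 0.05825 mg/L.
Travel time t = 1.7e+04 m / 0.53 m/s = 3.208e+04 s = 0.3712 d.
C = 0.05825·exp(−0.26·0.3712) = 0.05825·0.908 = 0.05289 mg/L.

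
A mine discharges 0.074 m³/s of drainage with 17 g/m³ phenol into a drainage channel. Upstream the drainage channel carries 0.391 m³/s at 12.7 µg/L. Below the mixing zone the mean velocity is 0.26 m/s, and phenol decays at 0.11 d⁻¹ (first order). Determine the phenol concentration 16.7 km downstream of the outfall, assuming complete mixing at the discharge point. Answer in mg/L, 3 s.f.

12.7 µg/L = 0.0127 mg/L.
After complete mixing, C₀ = (0.074·17 + 0.391·0.0127) / 0.465 = 2.716 mg/L.
Travel time t = 1.67e+04 m / 0.26 m/s = 6.423e+04 s = 0.7434 d.
C = 2.716·exp(−0.11·0.7434) = 2.716·0.9215 = 2.503 mg/L.

2.50 mg/L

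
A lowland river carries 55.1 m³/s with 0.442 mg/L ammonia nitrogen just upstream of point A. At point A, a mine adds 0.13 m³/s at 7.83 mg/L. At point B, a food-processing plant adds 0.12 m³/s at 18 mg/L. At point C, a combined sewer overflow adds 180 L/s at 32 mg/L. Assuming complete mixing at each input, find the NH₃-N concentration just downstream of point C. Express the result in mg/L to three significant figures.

After input A: C = (55.1·0.442 + 0.13·7.83) / 55.23 = 0.4594 mg/L.
After input B: C = (55.23·0.4594 + 0.12·18) / 55.35 = 0.4974 mg/L.
180 L/s = 0.18 m³/s.
After input C: C = (55.35·0.4974 + 0.18·32) / 55.53 = 0.5995 mg/L.

0.600 mg/L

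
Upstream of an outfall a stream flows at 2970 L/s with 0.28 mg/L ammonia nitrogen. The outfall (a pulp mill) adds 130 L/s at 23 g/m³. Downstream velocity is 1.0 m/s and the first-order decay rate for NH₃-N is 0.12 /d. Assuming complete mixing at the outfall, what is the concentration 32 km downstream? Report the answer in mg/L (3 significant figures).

130 L/s = 0.13 m³/s.
2970 L/s = 2.97 m³/s.
After complete mixing, C₀ = (0.13·23 + 2.97·0.28) / 3.1 = 1.233 mg/L.
Travel time t = 3.2e+04 m / 1.0 m/s = 3.2e+04 s = 0.3704 d.
C = 1.233·exp(−0.12·0.3704) = 1.233·0.9565 = 1.179 mg/L.

1.18 mg/L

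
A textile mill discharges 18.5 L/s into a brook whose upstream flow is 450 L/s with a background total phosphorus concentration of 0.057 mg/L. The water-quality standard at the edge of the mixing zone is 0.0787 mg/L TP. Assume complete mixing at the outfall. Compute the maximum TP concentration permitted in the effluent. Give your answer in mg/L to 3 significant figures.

0.607 mg/L

18.5 L/s = 0.0185 m³/s.
450 L/s = 0.45 m³/s.
Mass balance: 0.0787·0.4685 = 0.0185·Cₑ + 0.45·0.057.
Cₑ = (0.03687 − 0.02565) / 0.0185 = 0.6065 mg/L.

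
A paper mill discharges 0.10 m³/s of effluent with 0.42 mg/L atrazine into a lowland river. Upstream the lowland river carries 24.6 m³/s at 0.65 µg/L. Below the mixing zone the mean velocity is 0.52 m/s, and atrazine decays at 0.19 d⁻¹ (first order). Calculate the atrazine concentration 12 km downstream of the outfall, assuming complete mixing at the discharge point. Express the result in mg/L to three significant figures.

0.65 µg/L = 0.00065 mg/L.
After complete mixing, C₀ = (0.1·0.42 + 24.6·0.00065) / 24.7 = 0.002348 mg/L.
Travel time t = 1.2e+04 m / 0.52 m/s = 2.308e+04 s = 0.2671 d.
C = 0.002348·exp(−0.19·0.2671) = 0.002348·0.9505 = 0.002232 mg/L.

0.00223 mg/L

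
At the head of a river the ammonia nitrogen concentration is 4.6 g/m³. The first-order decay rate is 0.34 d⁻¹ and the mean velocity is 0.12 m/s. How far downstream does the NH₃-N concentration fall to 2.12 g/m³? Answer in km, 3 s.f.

From C = C₀·e^(−kt), t = ln(C₀/C)/k = ln(4.6/2.12)/0.34 = 0.7746/0.34 = 2.278 d.
Distance = v·t = 0.12 m/s × 1.968e+05 s = 2.362e+04 m = 23.62 km.

23.6 km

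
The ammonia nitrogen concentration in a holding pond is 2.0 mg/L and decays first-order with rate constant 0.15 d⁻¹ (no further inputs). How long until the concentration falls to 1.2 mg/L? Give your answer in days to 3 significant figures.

t = ln(C₀/C)/k = ln(2.0/1.2)/0.15 = 0.5108/0.15 = 3.406 d.

3.41 d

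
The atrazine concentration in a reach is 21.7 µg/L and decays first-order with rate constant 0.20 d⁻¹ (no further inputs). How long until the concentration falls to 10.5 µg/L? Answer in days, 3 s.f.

t = ln(C₀/C)/k = ln(21.7/10.5)/0.20 = 0.7259/0.20 = 3.63 d.

3.63 d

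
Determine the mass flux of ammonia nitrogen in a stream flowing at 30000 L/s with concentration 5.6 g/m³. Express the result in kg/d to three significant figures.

30000 L/s = 30 m³/s.
Mass flux = Q·C = 30 m³/s × 5.6 g/m³ = 168 g/s.
= 168 g/s × 86.4 = 1.452e+04 kg/d.

14500 kg/d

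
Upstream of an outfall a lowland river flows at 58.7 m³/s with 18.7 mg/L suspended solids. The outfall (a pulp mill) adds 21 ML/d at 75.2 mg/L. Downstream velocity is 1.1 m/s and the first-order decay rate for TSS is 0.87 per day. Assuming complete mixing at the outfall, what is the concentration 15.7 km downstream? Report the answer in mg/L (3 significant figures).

21 ML/d = 0.2431 m³/s.
After complete mixing, C₀ = (0.2431·75.2 + 58.7·18.7) / 58.94 = 18.93 mg/L.
Travel time t = 1.57e+04 m / 1.1 m/s = 1.427e+04 s = 0.1652 d.
C = 18.93·exp(−0.87·0.1652) = 18.93·0.8661 = 16.4 mg/L.

16.4 mg/L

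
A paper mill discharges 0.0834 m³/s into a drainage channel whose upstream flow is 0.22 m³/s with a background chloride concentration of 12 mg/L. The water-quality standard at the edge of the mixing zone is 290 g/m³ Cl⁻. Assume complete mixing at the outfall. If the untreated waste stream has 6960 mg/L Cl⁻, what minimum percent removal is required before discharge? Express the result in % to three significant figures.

Mass balance: 290·0.3034 = 0.0834·Cₑ + 0.22·12.
Cₑ = (87.99 − 2.64) / 0.0834 = 1023 mg/L.
Required removal = 1 − 1023/6960 = 85.3 %.

85.3 %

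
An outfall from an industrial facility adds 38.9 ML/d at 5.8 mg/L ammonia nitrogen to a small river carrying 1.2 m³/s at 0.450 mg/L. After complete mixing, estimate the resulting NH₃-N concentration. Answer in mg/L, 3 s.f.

38.9 ML/d = 0.4502 m³/s.
By mass balance at complete mixing, C = (0.4502·5.8 + 1.2·0.45) / (0.4502 + 1.2) = 3.151/1.65 = 1.91 mg/L.

1.91 mg/L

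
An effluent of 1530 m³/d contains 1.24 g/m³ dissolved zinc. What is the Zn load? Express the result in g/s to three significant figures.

1530 m³/d = 0.01771 m³/s.
Mass flux = Q·C = 0.01771 m³/s × 1.24 g/m³ = 0.02196 g/s.

0.0220 g/s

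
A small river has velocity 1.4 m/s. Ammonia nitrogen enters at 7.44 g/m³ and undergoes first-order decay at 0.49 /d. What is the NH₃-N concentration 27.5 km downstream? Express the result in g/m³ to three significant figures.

6.66 g/m³

Travel time t = 27.5 km / 1.4 m/s = 2.75e+04/1.4 = 1.964e+04 s = 0.2273 d.
First-order decay: C = 7.44·exp(−0.49·0.2273) = 7.44·0.8946 = 6.656 g/m³.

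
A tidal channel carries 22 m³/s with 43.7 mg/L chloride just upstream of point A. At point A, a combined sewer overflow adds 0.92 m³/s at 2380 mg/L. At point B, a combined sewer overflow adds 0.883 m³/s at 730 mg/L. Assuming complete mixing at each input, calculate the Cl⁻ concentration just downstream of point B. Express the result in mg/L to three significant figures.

159 mg/L

After input A: C = (22·43.7 + 0.92·2380) / 22.92 = 137.5 mg/L.
After input B: C = (22.92·137.5 + 0.883·730) / 23.8 = 159.5 mg/L.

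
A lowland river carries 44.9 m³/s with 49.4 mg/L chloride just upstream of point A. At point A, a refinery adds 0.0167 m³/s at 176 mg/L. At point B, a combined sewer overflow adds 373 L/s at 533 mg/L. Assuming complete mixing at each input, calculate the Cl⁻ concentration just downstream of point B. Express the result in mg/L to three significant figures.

53.4 mg/L

After input A: C = (44.9·49.4 + 0.0167·176) / 44.92 = 49.45 mg/L.
373 L/s = 0.373 m³/s.
After input B: C = (44.92·49.45 + 0.373·533) / 45.29 = 53.43 mg/L.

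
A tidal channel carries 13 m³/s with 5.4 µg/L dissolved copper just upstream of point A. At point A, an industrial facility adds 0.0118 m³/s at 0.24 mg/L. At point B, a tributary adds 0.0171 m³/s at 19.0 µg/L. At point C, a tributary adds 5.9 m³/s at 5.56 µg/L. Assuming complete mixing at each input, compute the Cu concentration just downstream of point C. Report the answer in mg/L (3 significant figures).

0.00561 mg/L

5.4 µg/L = 0.0054 mg/L.
After input A: C = (13·0.0054 + 0.0118·0.24) / 13.01 = 0.005613 mg/L.
19.0 µg/L = 0.019 mg/L.
After input B: C = (13.01·0.005613 + 0.0171·0.019) / 13.03 = 0.00563 mg/L.
5.56 µg/L = 0.00556 mg/L.
After input C: C = (13.03·0.00563 + 5.9·0.00556) / 18.93 = 0.005608 mg/L.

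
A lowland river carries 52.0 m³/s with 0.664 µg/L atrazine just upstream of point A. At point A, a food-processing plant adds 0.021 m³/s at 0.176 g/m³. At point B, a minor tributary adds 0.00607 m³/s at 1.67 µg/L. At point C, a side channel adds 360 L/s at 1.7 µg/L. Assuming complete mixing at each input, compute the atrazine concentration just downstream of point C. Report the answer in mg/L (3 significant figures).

0.000742 mg/L

0.664 µg/L = 0.000664 mg/L.
After input A: C = (52·0.000664 + 0.021·0.176) / 52.02 = 0.0007348 mg/L.
1.67 µg/L = 0.00167 mg/L.
After input B: C = (52.02·0.0007348 + 0.00607·0.00167) / 52.03 = 0.0007349 mg/L.
360 L/s = 0.36 m³/s.
1.7 µg/L = 0.0017 mg/L.
After input C: C = (52.03·0.0007349 + 0.36·0.0017) / 52.39 = 0.0007415 mg/L.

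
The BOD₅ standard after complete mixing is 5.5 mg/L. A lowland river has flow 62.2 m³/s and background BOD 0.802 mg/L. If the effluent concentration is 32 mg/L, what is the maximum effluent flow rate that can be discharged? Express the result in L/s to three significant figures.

Mass balance at complete mixing: C_std·(Q_w + Q_r) = Q_w·C_e + Q_r·C_b.
Rearranging, Q_w = Q_r·(C_std − C_b)/(C_e − C_std) = 62.2·(5.5 − 0.802) / (32 − 5.5) = 11.03 m³/s.
= 1.103e+04 L/s.

11000 L/s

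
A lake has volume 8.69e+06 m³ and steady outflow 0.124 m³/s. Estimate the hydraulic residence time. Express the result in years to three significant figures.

Q = 0.124 m³/s × 3.156e+07 s/yr = 3.913e+06 m³/yr.
Hydraulic residence time τ = V/Q = 8.69e+06/3.913e+06 = 2.221 yr.

2.22 yr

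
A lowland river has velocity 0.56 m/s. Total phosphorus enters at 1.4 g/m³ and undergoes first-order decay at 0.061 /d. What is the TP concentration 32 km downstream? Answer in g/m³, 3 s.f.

1.34 g/m³

Travel time t = 32 km / 0.56 m/s = 3.2e+04/0.56 = 5.714e+04 s = 0.6614 d.
First-order decay: C = 1.4·exp(−0.061·0.6614) = 1.4·0.9605 = 1.345 g/m³.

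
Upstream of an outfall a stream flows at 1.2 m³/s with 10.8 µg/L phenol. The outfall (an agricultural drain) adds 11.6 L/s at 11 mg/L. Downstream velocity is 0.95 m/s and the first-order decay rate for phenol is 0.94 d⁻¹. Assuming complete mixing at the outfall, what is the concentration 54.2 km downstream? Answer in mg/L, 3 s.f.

11.6 L/s = 0.0116 m³/s.
10.8 µg/L = 0.0108 mg/L.
After complete mixing, C₀ = (0.0116·11 + 1.2·0.0108) / 1.212 = 0.116 mg/L.
Travel time t = 5.42e+04 m / 0.95 m/s = 5.705e+04 s = 0.6603 d.
C = 0.116·exp(−0.94·0.6603) = 0.116·0.5376 = 0.06236 mg/L.

0.0624 mg/L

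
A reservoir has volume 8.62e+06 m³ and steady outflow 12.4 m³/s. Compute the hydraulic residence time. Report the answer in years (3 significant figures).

Q = 12.4 m³/s × 3.156e+07 s/yr = 3.913e+08 m³/yr.
Hydraulic residence time τ = V/Q = 8.62e+06/3.913e+08 = 0.02203 yr.

0.0220 yr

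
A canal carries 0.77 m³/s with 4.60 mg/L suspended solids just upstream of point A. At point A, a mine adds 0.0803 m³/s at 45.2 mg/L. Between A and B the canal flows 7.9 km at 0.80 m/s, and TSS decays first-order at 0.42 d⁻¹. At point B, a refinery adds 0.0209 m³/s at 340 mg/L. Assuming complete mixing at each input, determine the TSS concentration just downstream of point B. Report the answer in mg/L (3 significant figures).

After input A: C = (0.77·4.6 + 0.0803·45.2) / 0.8503 = 8.434 mg/L.
Over the 7.9 km reach to input B (t = 9875 s = 0.1143 d), decay gives C = 8.434·exp(−0.42·0.1143) = 8.039 mg/L.
After input B: C = (0.8503·8.039 + 0.0209·340) / 0.8712 = 16 mg/L.

16.0 mg/L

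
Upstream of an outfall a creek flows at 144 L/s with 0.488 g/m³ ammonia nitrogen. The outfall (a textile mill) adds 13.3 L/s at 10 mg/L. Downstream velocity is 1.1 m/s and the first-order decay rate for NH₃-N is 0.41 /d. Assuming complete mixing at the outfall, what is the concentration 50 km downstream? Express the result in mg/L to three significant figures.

1.04 mg/L

13.3 L/s = 0.0133 m³/s.
144 L/s = 0.144 m³/s.
After complete mixing, C₀ = (0.0133·10 + 0.144·0.488) / 0.1573 = 1.292 mg/L.
Travel time t = 5e+04 m / 1.1 m/s = 4.545e+04 s = 0.5261 d.
C = 1.292·exp(−0.41·0.5261) = 1.292·0.806 = 1.042 mg/L.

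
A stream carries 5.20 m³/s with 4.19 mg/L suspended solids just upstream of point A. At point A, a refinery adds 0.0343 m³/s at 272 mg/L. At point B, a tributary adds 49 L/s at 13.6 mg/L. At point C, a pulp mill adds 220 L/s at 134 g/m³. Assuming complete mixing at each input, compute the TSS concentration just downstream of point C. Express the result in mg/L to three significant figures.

11.1 mg/L

After input A: C = (5.2·4.19 + 0.0343·272) / 5.234 = 5.945 mg/L.
49 L/s = 0.049 m³/s.
After input B: C = (5.234·5.945 + 0.049·13.6) / 5.283 = 6.016 mg/L.
220 L/s = 0.22 m³/s.
After input C: C = (5.283·6.016 + 0.22·134) / 5.503 = 11.13 mg/L.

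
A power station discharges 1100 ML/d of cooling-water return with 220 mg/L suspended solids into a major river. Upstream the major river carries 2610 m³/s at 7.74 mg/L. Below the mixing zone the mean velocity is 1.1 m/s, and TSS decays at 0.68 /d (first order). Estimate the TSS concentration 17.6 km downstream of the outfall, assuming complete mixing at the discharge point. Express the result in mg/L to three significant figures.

1100 ML/d = 12.73 m³/s.
After complete mixing, C₀ = (12.73·220 + 2610·7.74) / 2623 = 8.77 mg/L.
Travel time t = 1.76e+04 m / 1.1 m/s = 1.6e+04 s = 0.1852 d.
C = 8.77·exp(−0.68·0.1852) = 8.77·0.8817 = 7.733 mg/L.

7.73 mg/L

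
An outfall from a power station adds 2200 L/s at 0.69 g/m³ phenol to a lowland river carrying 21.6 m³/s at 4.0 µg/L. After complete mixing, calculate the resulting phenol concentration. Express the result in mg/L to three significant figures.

0.0674 mg/L

2200 L/s = 2.2 m³/s.
4.0 µg/L = 0.004 mg/L.
Conservation of mass across the mixing zone: C = (2.2·0.69 + 21.6·0.004) / (2.2 + 21.6) = 1.604/23.8 = 0.06741 mg/L.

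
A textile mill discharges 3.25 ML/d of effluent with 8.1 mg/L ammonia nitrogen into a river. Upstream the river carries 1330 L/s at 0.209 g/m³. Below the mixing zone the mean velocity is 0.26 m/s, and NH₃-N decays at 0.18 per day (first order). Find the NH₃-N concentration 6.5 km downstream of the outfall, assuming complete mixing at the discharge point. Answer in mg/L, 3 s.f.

3.25 ML/d = 0.03762 m³/s.
1330 L/s = 1.33 m³/s.
After complete mixing, C₀ = (0.03762·8.1 + 1.33·0.209) / 1.368 = 0.426 mg/L.
Travel time t = 6500 m / 0.26 m/s = 2.5e+04 s = 0.2894 d.
C = 0.426·exp(−0.18·0.2894) = 0.426·0.9492 = 0.4044 mg/L.

0.404 mg/L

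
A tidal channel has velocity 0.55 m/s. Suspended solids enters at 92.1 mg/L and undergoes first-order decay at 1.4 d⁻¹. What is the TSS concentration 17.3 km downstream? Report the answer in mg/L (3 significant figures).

Travel time t = 17.3 km / 0.55 m/s = 1.73e+04/0.55 = 3.145e+04 s = 0.3641 d.
First-order decay: C = 92.1·exp(−1.4·0.3641) = 92.1·0.6007 = 55.32 mg/L.

55.3 mg/L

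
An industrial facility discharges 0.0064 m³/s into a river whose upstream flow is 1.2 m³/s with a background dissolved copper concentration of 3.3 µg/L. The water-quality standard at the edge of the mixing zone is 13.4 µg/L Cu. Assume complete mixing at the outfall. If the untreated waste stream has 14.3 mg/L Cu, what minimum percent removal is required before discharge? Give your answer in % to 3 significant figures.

3.3 µg/L = 0.0033 mg/L.
13.4 µg/L = 0.0134 mg/L.
Mass balance: 0.0134·1.206 = 0.0064·Cₑ + 1.2·0.0033.
Cₑ = (0.01617 − 0.00396) / 0.0064 = 1.907 mg/L.
Required removal = 1 − 1.907/14.3 = 86.66 %.

86.7 %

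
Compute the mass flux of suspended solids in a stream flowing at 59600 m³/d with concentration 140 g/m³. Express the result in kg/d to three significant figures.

8340 kg/d

59600 m³/d = 0.6898 m³/s.
Mass flux = Q·C = 0.6898 m³/s × 140 g/m³ = 96.57 g/s.
= 96.57 g/s × 86.4 = 8344 kg/d.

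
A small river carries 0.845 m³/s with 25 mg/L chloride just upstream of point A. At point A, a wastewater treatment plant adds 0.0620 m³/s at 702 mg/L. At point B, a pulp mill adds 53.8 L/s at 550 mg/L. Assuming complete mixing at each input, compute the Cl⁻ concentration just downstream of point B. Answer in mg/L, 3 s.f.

After input A: C = (0.845·25 + 0.062·702) / 0.907 = 71.28 mg/L.
53.8 L/s = 0.0538 m³/s.
After input B: C = (0.907·71.28 + 0.0538·550) / 0.9608 = 98.08 mg/L.

98.1 mg/L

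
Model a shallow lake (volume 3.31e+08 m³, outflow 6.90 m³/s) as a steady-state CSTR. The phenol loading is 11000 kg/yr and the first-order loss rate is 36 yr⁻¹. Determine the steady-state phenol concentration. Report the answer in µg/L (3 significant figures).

0.907 µg/L

Outflow Q = 6.90 m³/s × 3.156e+07 s/yr = 2.177e+08 m³/yr.
Steady-state CSTR mass balance: W = Q·C + k·V·C, so C = W/(Q + kV).
Q + kV = 2.177e+08 + 36·3.31e+08 = 1.213e+10 m³/yr.
C = 11000/1.213e+10 = 9.066e-07 kg/m³ = 0.0009066 mg/L = 0.9066 µg/L.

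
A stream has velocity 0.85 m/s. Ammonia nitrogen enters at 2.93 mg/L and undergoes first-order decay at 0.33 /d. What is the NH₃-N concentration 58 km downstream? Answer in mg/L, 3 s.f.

2.26 mg/L

Travel time t = 58 km / 0.85 m/s = 5.8e+04/0.85 = 6.824e+04 s = 0.7898 d.
First-order decay: C = 2.93·exp(−0.33·0.7898) = 2.93·0.7706 = 2.258 mg/L.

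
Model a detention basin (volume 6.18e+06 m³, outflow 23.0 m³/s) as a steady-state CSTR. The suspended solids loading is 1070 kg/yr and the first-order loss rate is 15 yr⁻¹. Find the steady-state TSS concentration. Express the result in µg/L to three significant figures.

Outflow Q = 23.0 m³/s × 3.156e+07 s/yr = 7.258e+08 m³/yr.
Steady-state CSTR mass balance: W = Q·C + k·V·C, so C = W/(Q + kV).
Q + kV = 7.258e+08 + 15·6.18e+06 = 8.185e+08 m³/yr.
C = 1070/8.185e+08 = 1.307e-06 kg/m³ = 0.001307 mg/L = 1.307 µg/L.

1.31 µg/L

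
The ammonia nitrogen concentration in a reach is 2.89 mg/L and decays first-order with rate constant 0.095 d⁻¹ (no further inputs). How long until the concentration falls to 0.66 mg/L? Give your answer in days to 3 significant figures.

t = ln(C₀/C)/k = ln(2.89/0.66)/0.095 = 1.477/0.095 = 15.54 d.

15.5 d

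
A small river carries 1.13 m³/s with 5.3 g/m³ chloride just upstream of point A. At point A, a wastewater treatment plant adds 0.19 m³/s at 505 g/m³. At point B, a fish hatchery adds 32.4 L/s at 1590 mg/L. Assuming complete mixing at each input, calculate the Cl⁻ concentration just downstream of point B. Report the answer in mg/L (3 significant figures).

113 mg/L

After input A: C = (1.13·5.3 + 0.19·505) / 1.32 = 77.23 mg/L.
32.4 L/s = 0.0324 m³/s.
After input B: C = (1.32·77.23 + 0.0324·1590) / 1.352 = 113.5 mg/L.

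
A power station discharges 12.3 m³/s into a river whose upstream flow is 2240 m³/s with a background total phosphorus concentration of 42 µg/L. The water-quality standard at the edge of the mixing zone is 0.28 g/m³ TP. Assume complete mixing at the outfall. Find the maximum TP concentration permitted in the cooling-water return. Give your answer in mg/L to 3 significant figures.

42 µg/L = 0.042 mg/L.
Mass balance: 0.28·2252 = 12.3·Cₑ + 2240·0.042.
Cₑ = (630.6 − 94.08) / 12.3 = 43.62 mg/L.

43.6 mg/L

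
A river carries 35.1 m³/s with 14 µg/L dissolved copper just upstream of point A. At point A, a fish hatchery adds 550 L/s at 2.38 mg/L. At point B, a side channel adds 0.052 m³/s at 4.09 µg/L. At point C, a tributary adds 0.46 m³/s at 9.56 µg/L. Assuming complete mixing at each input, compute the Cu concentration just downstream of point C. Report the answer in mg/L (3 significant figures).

14 µg/L = 0.014 mg/L.
550 L/s = 0.55 m³/s.
After input A: C = (35.1·0.014 + 0.55·2.38) / 35.65 = 0.0505 mg/L.
4.09 µg/L = 0.00409 mg/L.
After input B: C = (35.65·0.0505 + 0.052·0.00409) / 35.7 = 0.05043 mg/L.
9.56 µg/L = 0.00956 mg/L.
After input C: C = (35.7·0.05043 + 0.46·0.00956) / 36.16 = 0.04991 mg/L.

0.0499 mg/L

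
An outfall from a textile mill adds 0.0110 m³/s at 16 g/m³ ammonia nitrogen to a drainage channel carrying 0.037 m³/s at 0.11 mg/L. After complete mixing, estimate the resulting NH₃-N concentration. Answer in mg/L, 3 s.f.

3.75 mg/L

Flow-weighted mixing gives C = (0.011·16 + 0.037·0.11) / (0.011 + 0.037) = 0.1801/0.048 = 3.751 mg/L.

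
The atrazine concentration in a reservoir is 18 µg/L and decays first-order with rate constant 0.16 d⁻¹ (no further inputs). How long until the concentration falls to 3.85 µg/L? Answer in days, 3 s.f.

t = ln(C₀/C)/k = ln(18/3.85)/0.16 = 1.542/0.16 = 9.639 d.

9.64 d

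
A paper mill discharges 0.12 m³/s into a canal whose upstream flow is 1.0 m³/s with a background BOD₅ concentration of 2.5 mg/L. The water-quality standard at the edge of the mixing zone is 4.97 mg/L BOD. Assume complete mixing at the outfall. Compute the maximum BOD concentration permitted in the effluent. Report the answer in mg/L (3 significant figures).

Mass balance: 4.97·1.12 = 0.12·Cₑ + 1·2.5.
Cₑ = (5.566 − 2.5) / 0.12 = 25.55 mg/L.

25.6 mg/L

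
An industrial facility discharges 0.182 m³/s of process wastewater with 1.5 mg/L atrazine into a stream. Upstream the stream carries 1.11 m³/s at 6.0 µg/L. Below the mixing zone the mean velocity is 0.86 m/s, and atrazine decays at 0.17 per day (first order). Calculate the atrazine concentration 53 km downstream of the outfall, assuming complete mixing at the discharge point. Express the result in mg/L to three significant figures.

6.0 µg/L = 0.006 mg/L.
After complete mixing, C₀ = (0.182·1.5 + 1.11·0.006) / 1.292 = 0.2165 mg/L.
Travel time t = 5.3e+04 m / 0.86 m/s = 6.163e+04 s = 0.7133 d.
C = 0.2165·exp(−0.17·0.7133) = 0.2165·0.8858 = 0.1917 mg/L.

0.192 mg/L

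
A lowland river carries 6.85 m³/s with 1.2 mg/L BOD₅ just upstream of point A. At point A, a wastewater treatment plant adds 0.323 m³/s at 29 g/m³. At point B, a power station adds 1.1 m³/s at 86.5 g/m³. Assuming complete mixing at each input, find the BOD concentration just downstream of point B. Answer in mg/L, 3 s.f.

13.6 mg/L

After input A: C = (6.85·1.2 + 0.323·29) / 7.173 = 2.452 mg/L.
After input B: C = (7.173·2.452 + 1.1·86.5) / 8.273 = 13.63 mg/L.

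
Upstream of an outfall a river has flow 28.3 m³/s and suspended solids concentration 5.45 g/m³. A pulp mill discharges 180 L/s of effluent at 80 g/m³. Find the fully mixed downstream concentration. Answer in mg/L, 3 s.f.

180 L/s = 0.18 m³/s.
By mass balance at complete mixing, C = (0.18·80 + 28.3·5.45) / (0.18 + 28.3) = 168.6/28.48 = 5.921 mg/L.

5.92 mg/L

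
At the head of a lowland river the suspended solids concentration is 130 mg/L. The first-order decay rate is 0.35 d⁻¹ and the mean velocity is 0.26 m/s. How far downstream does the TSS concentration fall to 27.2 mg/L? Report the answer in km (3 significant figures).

100 km

From C = C₀·e^(−kt), t = ln(C₀/C)/k = ln(130/27.2)/0.35 = 1.564/0.35 = 4.469 d.
Distance = v·t = 0.26 m/s × 3.862e+05 s = 1.004e+05 m = 100.4 km.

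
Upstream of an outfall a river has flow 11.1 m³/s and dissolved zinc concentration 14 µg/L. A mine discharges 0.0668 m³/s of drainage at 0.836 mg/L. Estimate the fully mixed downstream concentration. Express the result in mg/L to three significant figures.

14 µg/L = 0.014 mg/L.
Flow-weighted mixing gives C = (0.0668·0.836 + 11.1·0.014) / (0.0668 + 11.1) = 0.2112/11.17 = 0.01892 mg/L.

0.0189 mg/L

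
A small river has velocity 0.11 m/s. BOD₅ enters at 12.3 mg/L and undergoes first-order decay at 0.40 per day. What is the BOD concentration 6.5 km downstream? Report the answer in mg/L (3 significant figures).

9.36 mg/L

Travel time t = 6.5 km / 0.11 m/s = 6500/0.11 = 5.909e+04 s = 0.6839 d.
First-order decay: C = 12.3·exp(−0.40·0.6839) = 12.3·0.7607 = 9.356 mg/L.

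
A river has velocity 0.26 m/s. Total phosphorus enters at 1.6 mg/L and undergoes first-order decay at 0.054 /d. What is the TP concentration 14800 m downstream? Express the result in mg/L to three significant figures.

Travel time t = 14800 m / 0.26 m/s = 1.48e+04/0.26 = 5.692e+04 s = 0.6588 d.
First-order decay: C = 1.6·exp(−0.054·0.6588) = 1.6·0.965 = 1.544 mg/L.

1.54 mg/L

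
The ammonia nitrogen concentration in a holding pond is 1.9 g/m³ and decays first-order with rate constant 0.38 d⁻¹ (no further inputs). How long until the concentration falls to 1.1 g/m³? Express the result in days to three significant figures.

1.44 d

t = ln(C₀/C)/k = ln(1.9/1.1)/0.38 = 0.5465/0.38 = 1.438 d.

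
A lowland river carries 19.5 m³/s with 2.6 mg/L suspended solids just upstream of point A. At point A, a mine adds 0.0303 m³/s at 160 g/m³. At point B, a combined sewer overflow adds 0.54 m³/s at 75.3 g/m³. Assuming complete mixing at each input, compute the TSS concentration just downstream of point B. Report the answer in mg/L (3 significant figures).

After input A: C = (19.5·2.6 + 0.0303·160) / 19.53 = 2.844 mg/L.
After input B: C = (19.53·2.844 + 0.54·75.3) / 20.07 = 4.794 mg/L.

4.79 mg/L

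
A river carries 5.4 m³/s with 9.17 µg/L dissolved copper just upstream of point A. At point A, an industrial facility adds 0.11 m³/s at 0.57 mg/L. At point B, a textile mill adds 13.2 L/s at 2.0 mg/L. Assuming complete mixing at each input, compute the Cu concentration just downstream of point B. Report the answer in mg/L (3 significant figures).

0.0251 mg/L

9.17 µg/L = 0.00917 mg/L.
After input A: C = (5.4·0.00917 + 0.11·0.57) / 5.51 = 0.02037 mg/L.
13.2 L/s = 0.0132 m³/s.
After input B: C = (5.51·0.02037 + 0.0132·2) / 5.523 = 0.0251 mg/L.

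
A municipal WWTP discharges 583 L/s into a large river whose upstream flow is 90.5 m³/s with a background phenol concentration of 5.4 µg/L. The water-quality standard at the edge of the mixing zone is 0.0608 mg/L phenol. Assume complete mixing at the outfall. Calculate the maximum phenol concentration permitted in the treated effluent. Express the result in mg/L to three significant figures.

8.66 mg/L

583 L/s = 0.583 m³/s.
5.4 µg/L = 0.0054 mg/L.
Mass balance: 0.0608·91.08 = 0.583·Cₑ + 90.5·0.0054.
Cₑ = (5.538 − 0.4887) / 0.583 = 8.661 mg/L.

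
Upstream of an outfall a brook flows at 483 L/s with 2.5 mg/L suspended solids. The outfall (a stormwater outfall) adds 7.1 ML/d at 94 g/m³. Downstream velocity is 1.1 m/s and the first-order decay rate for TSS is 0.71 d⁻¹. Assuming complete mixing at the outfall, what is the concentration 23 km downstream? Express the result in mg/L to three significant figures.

7.1 ML/d = 0.08218 m³/s.
483 L/s = 0.483 m³/s.
After complete mixing, C₀ = (0.08218·94 + 0.483·2.5) / 0.5652 = 15.8 mg/L.
Travel time t = 2.3e+04 m / 1.1 m/s = 2.091e+04 s = 0.242 d.
C = 15.8·exp(−0.71·0.242) = 15.8·0.8421 = 13.31 mg/L.

13.3 mg/L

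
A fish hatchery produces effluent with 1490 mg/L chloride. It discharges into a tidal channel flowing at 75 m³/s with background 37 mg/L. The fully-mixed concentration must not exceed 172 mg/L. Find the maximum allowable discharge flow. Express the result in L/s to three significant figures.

7680 L/s

Mass balance at complete mixing: C_std·(Q_w + Q_r) = Q_w·C_e + Q_r·C_b.
Rearranging, Q_w = Q_r·(C_std − C_b)/(C_e − C_std) = 75·(172 − 37) / (1490 − 172) = 7.682 m³/s.
= 7682 L/s.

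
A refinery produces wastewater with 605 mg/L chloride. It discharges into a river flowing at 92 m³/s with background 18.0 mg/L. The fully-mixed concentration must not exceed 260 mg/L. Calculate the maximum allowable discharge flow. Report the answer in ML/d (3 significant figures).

Mass balance at complete mixing: C_std·(Q_w + Q_r) = Q_w·C_e + Q_r·C_b.
Rearranging, Q_w = Q_r·(C_std − C_b)/(C_e − C_std) = 92·(260 − 18) / (605 − 260) = 64.53 m³/s.
= 5576 ML/d.

5580 ML/d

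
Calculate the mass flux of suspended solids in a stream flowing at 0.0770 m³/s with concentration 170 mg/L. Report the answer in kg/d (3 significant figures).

Mass flux = Q·C = 0.077 m³/s × 170 g/m³ = 13.09 g/s.
= 13.09 g/s × 86.4 = 1131 kg/d.

1130 kg/d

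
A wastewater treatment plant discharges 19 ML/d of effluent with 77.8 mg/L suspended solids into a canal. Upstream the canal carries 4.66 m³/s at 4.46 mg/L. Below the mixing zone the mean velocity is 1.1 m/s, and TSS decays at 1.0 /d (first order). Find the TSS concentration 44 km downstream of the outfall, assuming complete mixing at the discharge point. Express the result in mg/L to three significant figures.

19 ML/d = 0.2199 m³/s.
After complete mixing, C₀ = (0.2199·77.8 + 4.66·4.46) / 4.88 = 7.765 mg/L.
Travel time t = 4.4e+04 m / 1.1 m/s = 4e+04 s = 0.463 d.
C = 7.765·exp(−1.0·0.463) = 7.765·0.6294 = 4.887 mg/L.

4.89 mg/L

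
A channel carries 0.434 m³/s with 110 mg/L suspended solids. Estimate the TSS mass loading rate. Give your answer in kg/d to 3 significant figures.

Mass flux = Q·C = 0.434 m³/s × 110 g/m³ = 47.74 g/s.
= 47.74 g/s × 86.4 = 4125 kg/d.

4120 kg/d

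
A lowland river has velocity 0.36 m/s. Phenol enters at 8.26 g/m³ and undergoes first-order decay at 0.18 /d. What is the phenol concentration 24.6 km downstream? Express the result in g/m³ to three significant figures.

7.16 g/m³

Travel time t = 24.6 km / 0.36 m/s = 2.46e+04/0.36 = 6.833e+04 s = 0.7909 d.
First-order decay: C = 8.26·exp(−0.18·0.7909) = 8.26·0.8673 = 7.164 g/m³.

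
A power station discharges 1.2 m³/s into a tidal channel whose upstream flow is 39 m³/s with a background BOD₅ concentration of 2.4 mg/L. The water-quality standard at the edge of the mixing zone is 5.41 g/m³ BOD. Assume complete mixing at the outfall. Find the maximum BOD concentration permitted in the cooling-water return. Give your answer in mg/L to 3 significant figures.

Mass balance: 5.41·40.2 = 1.2·Cₑ + 39·2.4.
Cₑ = (217.5 − 93.6) / 1.2 = 103.2 mg/L.

103 mg/L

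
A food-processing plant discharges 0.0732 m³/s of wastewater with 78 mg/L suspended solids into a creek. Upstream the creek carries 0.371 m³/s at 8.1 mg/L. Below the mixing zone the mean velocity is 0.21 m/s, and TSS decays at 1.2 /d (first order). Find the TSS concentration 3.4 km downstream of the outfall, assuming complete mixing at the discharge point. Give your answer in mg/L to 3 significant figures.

15.7 mg/L

After complete mixing, C₀ = (0.0732·78 + 0.371·8.1) / 0.4442 = 19.62 mg/L.
Travel time t = 3400 m / 0.21 m/s = 1.619e+04 s = 0.1874 d.
C = 19.62·exp(−1.2·0.1874) = 19.62·0.7986 = 15.67 mg/L.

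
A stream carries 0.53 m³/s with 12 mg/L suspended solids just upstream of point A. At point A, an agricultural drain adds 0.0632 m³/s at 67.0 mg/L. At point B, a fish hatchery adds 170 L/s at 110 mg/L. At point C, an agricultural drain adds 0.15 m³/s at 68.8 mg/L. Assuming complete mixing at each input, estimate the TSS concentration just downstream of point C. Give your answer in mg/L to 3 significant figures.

43.4 mg/L

After input A: C = (0.53·12 + 0.0632·67) / 0.5932 = 17.86 mg/L.
170 L/s = 0.17 m³/s.
After input B: C = (0.5932·17.86 + 0.17·110) / 0.7632 = 38.38 mg/L.
After input C: C = (0.7632·38.38 + 0.15·68.8) / 0.9132 = 43.38 mg/L.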